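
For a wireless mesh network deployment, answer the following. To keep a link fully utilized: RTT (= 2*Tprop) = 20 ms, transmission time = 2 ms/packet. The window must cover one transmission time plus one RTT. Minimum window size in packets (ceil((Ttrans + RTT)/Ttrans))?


Given: Ttrans = 2 ms, RTT = 20 ms (= 2 * Tprop, Tprop = 10 ms)
Time until first ACK returns = Ttrans + RTT = 2 + 20 = 22 ms
Need W * Ttrans >= Ttrans + RTT  ->  W >= (Ttrans + RTT) / Ttrans
(Ttrans + RTT) / Ttrans = 22 / 2 = 11
W_min = ceil(11) = 11

11


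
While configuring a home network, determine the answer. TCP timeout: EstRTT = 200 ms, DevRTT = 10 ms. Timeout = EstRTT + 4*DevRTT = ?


Given: EstRTT = 200 ms, DevRTT = 10 ms
Timeout = EstRTT + 4 * DevRTT
4 * DevRTT = 4 * 10 = 40
Timeout = 200 + 40 = 240 ms

240


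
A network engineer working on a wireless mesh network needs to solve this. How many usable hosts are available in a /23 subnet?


Given: subnet mask /23
Host bits = 32 - 23 = 9
Total addresses = 2^9 = 512
Usable hosts = 512 - 2 (network + broadcast) = 510

510


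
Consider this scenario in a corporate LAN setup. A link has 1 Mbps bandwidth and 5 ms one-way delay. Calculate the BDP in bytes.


Given: bandwidth = 1 Mbps, delay = 5 ms
BDP in bits = 1 * 10^6 * 5 / 1000
BDP in bits = 5000
BDP in bytes = 5000 / 8 = 625

625


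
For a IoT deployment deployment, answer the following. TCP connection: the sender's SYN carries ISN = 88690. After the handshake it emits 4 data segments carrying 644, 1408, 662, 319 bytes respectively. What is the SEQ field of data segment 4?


The SYN occupies sequence number ISN = 88690, so the first data byte is ISN + 1 = 88691.
SEQ of data segment i = (ISN + 1) + sum of payload sizes of segments 1..i-1.
Segment 1: SEQ = 88691, payload = 644 bytes
Segment 2: SEQ = 89335, payload = 1408 bytes
Segment 3: SEQ = 90743, payload = 662 bytes
Segment 4: SEQ = 91405, payload = 319 bytes
SEQ of segment 4 = 88691 + 644 + 1408 + 662 = 91405

91405


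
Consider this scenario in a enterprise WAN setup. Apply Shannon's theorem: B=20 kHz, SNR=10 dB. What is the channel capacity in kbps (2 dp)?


Given: B = 20 kHz, SNR = 10 dB
SNR linear = 10^(10/10) = 10
1 + SNR = 11
log2(11) = 3.4594316186
C = 20 * 1000 * 3.4594316186 = 69188.6324 bps
C = 69.188632 kbps -> 69.19 kbps (2 dp)

69.19


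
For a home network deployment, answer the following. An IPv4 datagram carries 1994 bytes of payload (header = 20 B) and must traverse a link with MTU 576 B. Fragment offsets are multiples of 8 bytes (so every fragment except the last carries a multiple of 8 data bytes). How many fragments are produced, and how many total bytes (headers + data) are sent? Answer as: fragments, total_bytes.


Max data per non-final fragment = floor((MTU - header)/8)*8 = floor((576 - 20)/8)*8 = floor(556/8)*8 = 552 B
Final fragment needs no 8-byte alignment: it can carry up to MTU - header = 556 B
Non-final fragments needed = ceil((payload - 556) / 552) = ceil(1438/552) = ceil(2.6051) = 3
Number of fragments = 3 + 1 = 4
Fragment sizes (data): 3 * 552 B + 338 B (last, 338 <= 556 OK)
Total bytes sent = payload + n_frags * header = 1994 + 4*20 = 1994 + 80 = 2074 B

4, 2074


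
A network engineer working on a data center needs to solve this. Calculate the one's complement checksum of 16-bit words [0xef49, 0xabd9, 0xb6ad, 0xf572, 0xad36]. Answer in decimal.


Given words: [0xef49, 0xabd9, 0xb6ad, 0xf572, 0xad36]
Step 1: Sum all words
Raw sum = 61257 + 43993 + 46765 + 62834 + 44342 = 259191
Step 2: Fold carry: (62583 + 3) = 62586
One's complement = ~62586 & 0xFFFF = 2949

2949


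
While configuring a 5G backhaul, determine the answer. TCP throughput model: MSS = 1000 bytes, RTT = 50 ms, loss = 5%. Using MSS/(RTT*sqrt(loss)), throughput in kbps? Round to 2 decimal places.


Given: MSS = 1000 bytes, RTT = 50 ms, loss = 5%
RTT in seconds = 50 / 1000 = 0.05
Loss rate = 5% = 0.05
sqrt(loss) = sqrt(0.05) = 0.223606797750
Throughput (bytes/s) = 1000 / (0.05 * 0.223606797750) = 89442.7191
Throughput (kbps) = 89442.7191 * 8 / 1000 = 715.541753 -> 715.54 kbps (2 dp)

715.54


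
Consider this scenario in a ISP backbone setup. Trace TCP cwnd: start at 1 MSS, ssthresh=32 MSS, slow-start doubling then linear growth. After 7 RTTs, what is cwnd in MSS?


RTT 0: cwnd = 1 MSS (initial)
RTT 1: cwnd = 2 MSS (slow start, doubled)
RTT 2: cwnd = 4 MSS (slow start, doubled)
RTT 3: cwnd = 8 MSS (slow start, doubled)
RTT 4: cwnd = 16 MSS (slow start, doubled)
RTT 5: cwnd = 32 MSS (slow start, doubled)
RTT 6: cwnd = 33 MSS (congestion avoidance, +1)
RTT 7: cwnd = 34 MSS (congestion avoidance, +1)

34


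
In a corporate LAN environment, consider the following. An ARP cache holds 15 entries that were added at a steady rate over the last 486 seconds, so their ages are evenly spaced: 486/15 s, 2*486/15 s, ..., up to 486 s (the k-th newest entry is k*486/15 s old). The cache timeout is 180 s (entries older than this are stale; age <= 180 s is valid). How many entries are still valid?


Ages are k * 486/15 s for k = 1..15 (spacing = 32.4000 s).
Entry k is valid iff k * 486/15 <= 180 iff k <= 15 * 180 / 486 = 5.5556
n_valid = floor(5.5556) = 5
(n_stale = 15 - 5 = 10)

5


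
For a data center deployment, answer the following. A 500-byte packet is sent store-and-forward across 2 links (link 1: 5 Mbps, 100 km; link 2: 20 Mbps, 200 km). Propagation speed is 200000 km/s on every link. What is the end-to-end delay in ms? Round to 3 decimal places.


Packet = 500 bytes = 4000 bits. Store-and-forward: sum (t_trans + t_prop) per link.
Link 1: t_trans = 4000/(5*10^6) s = 0.8000 ms; t_prop = 100/200000 s = 0.5000 ms; subtotal = 1.3000 ms
Link 2: t_trans = 4000/(20*10^6) s = 0.2000 ms; t_prop = 200/200000 s = 1.0000 ms; subtotal = 1.2000 ms
End-to-end = 1.3000 + 1.2000 = 2.5000 ms -> 2.500 ms (3 dp)

2.500


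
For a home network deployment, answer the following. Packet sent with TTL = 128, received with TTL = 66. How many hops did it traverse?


Given: initial TTL = 128, received TTL = 66
Hops = initial TTL - received TTL
Hops = 128 - 66 = 62

62


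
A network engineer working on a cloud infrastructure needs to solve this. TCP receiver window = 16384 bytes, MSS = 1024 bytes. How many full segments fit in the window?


Given: RWND = 16384 bytes, MSS = 1024 bytes
Full segments = floor(RWND / MSS)
Full segments = floor(16384 / 1024)
Full segments = floor(16.0) = 16

16


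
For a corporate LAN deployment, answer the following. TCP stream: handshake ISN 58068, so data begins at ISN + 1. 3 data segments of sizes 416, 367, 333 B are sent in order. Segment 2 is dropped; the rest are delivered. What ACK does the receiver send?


SYN uses sequence number 58068; first data byte = ISN + 1 = 58069.
Segment 1: SEQ = 58069, len = 416 B, covers [58069, 58484]
Segment 2: SEQ = 58485, len = 367 B, covers [58485, 58851] [LOST]
Segment 3: SEQ = 58852, len = 333 B, covers [58852, 59184]
In-order data received: bytes [58069, 58484] (segments 1..1).
Segment 2 missing -> gap begins at byte 58485; later segments buffered out of order.
Cumulative ACK = next expected in-order byte = 58069 + 416 = 58485

58485


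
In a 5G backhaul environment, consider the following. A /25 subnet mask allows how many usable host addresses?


Given: subnet mask /25
Host bits = 32 - 25 = 7
Total addresses = 2^7 = 128
Usable hosts = 128 - 2 (network + broadcast) = 126

126


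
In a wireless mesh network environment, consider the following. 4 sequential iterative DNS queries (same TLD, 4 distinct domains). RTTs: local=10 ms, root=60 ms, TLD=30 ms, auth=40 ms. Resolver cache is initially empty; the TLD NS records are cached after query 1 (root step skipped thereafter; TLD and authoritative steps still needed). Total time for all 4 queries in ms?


Lookup 1 (cold cache): local + root + TLD + auth = 10 + 60 + 30 + 40 = 140 ms
Lookups 2..4 (TLD NS cached -> skip root; new domain -> still ask TLD and auth): local + TLD + auth = 10 + 30 + 40 = 80 ms each
Remaining 3 lookups: 3 * 80 = 240 ms
Total = 140 + 240 = 380 ms

380


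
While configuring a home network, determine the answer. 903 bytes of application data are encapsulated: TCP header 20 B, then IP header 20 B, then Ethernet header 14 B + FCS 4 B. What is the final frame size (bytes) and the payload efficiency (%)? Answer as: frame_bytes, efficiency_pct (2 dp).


TCP segment = 903 + 20 = 923 B
IP packet = 923 + 20 = 943 B
Ethernet frame = 943 + 14 + 4 = 961 B
Efficiency = app / frame = 903 / 961 = 0.939646 = 93.9646% -> 93.96% (2 dp)

961, 93.96


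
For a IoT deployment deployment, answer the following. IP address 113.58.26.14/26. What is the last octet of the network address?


Given: IP = 113.58.26.14, prefix = /26
Subnet mask = 255.255.255.192
Last octet of IP: 14
Last octet of mask: 192
Network last octet = 14 AND 192 = 0

0


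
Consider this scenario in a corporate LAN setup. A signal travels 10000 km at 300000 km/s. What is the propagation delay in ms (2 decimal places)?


Given: distance = 10000 km, speed = 300000 km/s
Delay = distance / speed = 10000 / 300000 seconds
Delay in ms = 10000 * 1000 / 300000
Delay = 33.3333 ms
Rounded to 2 dp = 33.33 ms

33.33


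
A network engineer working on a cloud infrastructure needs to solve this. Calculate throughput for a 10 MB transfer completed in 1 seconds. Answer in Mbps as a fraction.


Given: file = 10 MB, time = 1 s
File in Mb = 10 * 8 = 80 Mb
Throughput = 80 / 1 Mbps
Throughput = 80 Mbps

80


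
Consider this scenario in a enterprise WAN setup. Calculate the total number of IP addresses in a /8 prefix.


Given: CIDR prefix /8
Host bits = 32 - 8 = 24
Total addresses = 2^24 = 16777216

16777216


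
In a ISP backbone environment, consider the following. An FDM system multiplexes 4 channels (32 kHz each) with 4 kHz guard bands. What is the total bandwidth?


Given: 4 channels, 32 kHz each, guard = 4 kHz
Channel bandwidth = 4 * 32 = 128 kHz
Guard bands = 3 gaps * 4 kHz = 12 kHz
Total = 128 + 12 = 140 kHz

140


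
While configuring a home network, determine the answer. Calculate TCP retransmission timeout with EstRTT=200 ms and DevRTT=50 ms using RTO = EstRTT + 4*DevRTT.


Given: EstRTT = 200 ms, DevRTT = 50 ms
Timeout = EstRTT + 4 * DevRTT
4 * DevRTT = 4 * 50 = 200
Timeout = 200 + 200 = 400 ms

400


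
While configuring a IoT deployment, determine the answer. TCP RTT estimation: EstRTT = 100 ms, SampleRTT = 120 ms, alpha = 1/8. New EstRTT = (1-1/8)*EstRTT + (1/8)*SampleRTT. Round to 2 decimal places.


Given: EstRTT = 100 ms, SampleRTT = 120 ms, alpha = 1/8
New EstRTT = (1 - alpha) * EstRTT + alpha * SampleRTT
(7/8) * 100 = 87.5
(1/8) * 120 = 15
New EstRTT = 87.5 + 15 = 102.5 ms -> 102.50 ms (2 dp)

102.50


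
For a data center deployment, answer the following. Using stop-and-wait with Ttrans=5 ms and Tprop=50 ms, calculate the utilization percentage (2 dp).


Given: Ttrans = 5 ms, Tprop = 50 ms
RTT = 2 * Tprop = 2 * 50 = 100 ms
U = Ttrans / (Ttrans + RTT)
U = 5 / (5 + 100)
U = 5 / 105 = 0.047619
U% = 4.76%

4.76


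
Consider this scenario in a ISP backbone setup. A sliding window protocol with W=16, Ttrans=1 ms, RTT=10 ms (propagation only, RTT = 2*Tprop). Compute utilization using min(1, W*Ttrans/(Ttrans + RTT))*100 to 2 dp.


Given: W = 16, Ttrans = 1 ms, RTT = 10 ms (= 2 * Tprop, Tprop = 5 ms)
Cycle time = Ttrans + RTT = 1 + 10 = 11 ms (first packet sent until its ACK returns)
W * Ttrans = 16 * 1 = 16 ms of sending per cycle
W * Ttrans / (Ttrans + RTT) = 16 / 11 = 1.454545
U = min(1, 1.454545) = 1.000000
U% = 100.00%

100.00


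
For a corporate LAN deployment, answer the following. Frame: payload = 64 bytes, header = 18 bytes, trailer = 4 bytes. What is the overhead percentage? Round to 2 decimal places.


Given: payload = 64 B, header = 18 B, trailer = 4 B
Overhead bytes = header + trailer = 18 + 4 = 22
Total frame = payload + overhead = 64 + 22 = 86
Overhead % = 22 / 86 * 100 = 25.5814% -> 25.58% (2 dp)

25.58


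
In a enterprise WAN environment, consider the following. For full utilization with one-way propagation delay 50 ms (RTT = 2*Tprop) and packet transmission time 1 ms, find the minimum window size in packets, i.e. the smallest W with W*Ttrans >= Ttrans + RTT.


Given: Ttrans = 1 ms, RTT = 100 ms (= 2 * Tprop, Tprop = 50 ms)
Time until first ACK returns = Ttrans + RTT = 1 + 100 = 101 ms
Need W * Ttrans >= Ttrans + RTT  ->  W >= (Ttrans + RTT) / Ttrans
(Ttrans + RTT) / Ttrans = 101 / 1 = 101
W_min = ceil(101) = 101

101


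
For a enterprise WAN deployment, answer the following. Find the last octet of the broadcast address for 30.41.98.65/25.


Given: IP = 30.41.98.65, prefix = /25
Host bits = 32 - 25 = 7
Network last octet = 65 AND mask = 0
Host part size = 2^7 - 1 = 127
Broadcast last octet = 0 OR 127 = 127

127


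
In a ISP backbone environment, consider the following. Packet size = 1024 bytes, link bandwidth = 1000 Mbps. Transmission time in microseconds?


Given: packet = 1024 bytes, bandwidth = 1000 Mbps
Packet in bits = 1024 * 8 = 8192 bits
Bandwidth = 1000 * 10^6 = 1000000000 bps
Time = 8192 / 1000000000 seconds
Time in us = 8192 * 10^6 / 1000000000 = 8.192

8.192


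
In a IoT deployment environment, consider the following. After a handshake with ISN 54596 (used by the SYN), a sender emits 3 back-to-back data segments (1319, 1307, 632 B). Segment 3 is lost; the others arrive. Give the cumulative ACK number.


SYN uses sequence number 54596; first data byte = ISN + 1 = 54597.
Segment 1: SEQ = 54597, len = 1319 B, covers [54597, 55915]
Segment 2: SEQ = 55916, len = 1307 B, covers [55916, 57222]
Segment 3: SEQ = 57223, len = 632 B, covers [57223, 57854] [LOST]
In-order data received: bytes [54597, 57222] (segments 1..2).
Segment 3 missing -> gap begins at byte 57223.
Cumulative ACK = next expected in-order byte = 54597 + 1319 + 1307 = 57223

57223


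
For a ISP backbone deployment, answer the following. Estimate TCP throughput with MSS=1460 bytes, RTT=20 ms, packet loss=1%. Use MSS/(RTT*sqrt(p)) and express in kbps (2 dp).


Given: MSS = 1460 bytes, RTT = 20 ms, loss = 1%
RTT in seconds = 20 / 1000 = 0.02
Loss rate = 1% = 0.01
sqrt(loss) = sqrt(0.01) = 0.1
Throughput (bytes/s) = 1460 / (0.02 * 0.1) = 730000.0000
Throughput (kbps) = 730000.0000 * 8 / 1000 = 5840.000000 -> 5840.00 kbps (2 dp)

5840.00


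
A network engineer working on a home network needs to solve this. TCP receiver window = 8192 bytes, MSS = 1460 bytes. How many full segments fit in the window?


Given: RWND = 8192 bytes, MSS = 1460 bytes
Full segments = floor(RWND / MSS)
Full segments = floor(8192 / 1460)
Full segments = floor(5.611) = 5

5


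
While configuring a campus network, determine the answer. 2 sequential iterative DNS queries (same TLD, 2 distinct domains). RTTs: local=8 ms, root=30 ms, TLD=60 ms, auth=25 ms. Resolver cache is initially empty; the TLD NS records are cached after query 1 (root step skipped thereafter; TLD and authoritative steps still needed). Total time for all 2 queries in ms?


Lookup 1 (cold cache): local + root + TLD + auth = 8 + 30 + 60 + 25 = 123 ms
Lookups 2..2 (TLD NS cached -> skip root; new domain -> still ask TLD and auth): local + TLD + auth = 8 + 60 + 25 = 93 ms each
Remaining 1 lookups: 1 * 93 = 93 ms
Total = 123 + 93 = 216 ms

216


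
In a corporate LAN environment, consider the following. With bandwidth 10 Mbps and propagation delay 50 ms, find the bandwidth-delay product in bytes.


Given: bandwidth = 10 Mbps, delay = 50 ms
BDP in bits = 10 * 10^6 * 50 / 1000
BDP in bits = 500000
BDP in bytes = 500000 / 8 = 62500

62500


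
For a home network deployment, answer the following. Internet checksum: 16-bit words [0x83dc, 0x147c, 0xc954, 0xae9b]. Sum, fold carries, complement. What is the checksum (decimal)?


Given words: [0x83dc, 0x147c, 0xc954, 0xae9b]
Step 1: Sum all words
Raw sum = 33756 + 5244 + 51540 + 44699 = 135239
Step 2: Fold carry: (4167 + 2) = 4169
One's complement = ~4169 & 0xFFFF = 61366

61366


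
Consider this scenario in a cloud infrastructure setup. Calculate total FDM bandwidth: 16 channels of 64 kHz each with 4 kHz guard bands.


Given: 16 channels, 64 kHz each, guard = 4 kHz
Channel bandwidth = 16 * 64 = 1024 kHz
Guard bands = 15 gaps * 4 kHz = 60 kHz
Total = 1024 + 60 = 1084 kHz

1084


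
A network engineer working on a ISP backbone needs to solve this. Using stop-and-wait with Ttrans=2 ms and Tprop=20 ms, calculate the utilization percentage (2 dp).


Given: Ttrans = 2 ms, Tprop = 20 ms
RTT = 2 * Tprop = 2 * 20 = 40 ms
U = Ttrans / (Ttrans + RTT)
U = 2 / (2 + 40)
U = 2 / 42 = 0.047619
U% = 4.76%

4.76


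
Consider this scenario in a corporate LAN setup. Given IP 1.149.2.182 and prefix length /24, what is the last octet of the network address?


Given: IP = 1.149.2.182, prefix = /24
Subnet mask = 255.255.255.0
Last octet of IP: 182
Last octet of mask: 0
Network last octet = 182 AND 0 = 0

0


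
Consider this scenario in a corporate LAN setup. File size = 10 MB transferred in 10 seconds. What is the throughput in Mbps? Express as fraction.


Given: file = 10 MB, time = 10 s
File in Mb = 10 * 8 = 80 Mb
Throughput = 80 / 10 Mbps
Throughput = 8 Mbps

8


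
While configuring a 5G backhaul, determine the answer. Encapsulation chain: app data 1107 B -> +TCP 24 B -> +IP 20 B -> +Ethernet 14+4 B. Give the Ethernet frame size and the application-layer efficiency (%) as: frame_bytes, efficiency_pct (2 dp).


TCP segment = 1107 + 24 = 1131 B
IP packet = 1131 + 20 = 1151 B
Ethernet frame = 1151 + 14 + 4 = 1169 B
Efficiency = app / frame = 1107 / 1169 = 0.946963 = 94.6963% -> 94.70% (2 dp)

1169, 94.70


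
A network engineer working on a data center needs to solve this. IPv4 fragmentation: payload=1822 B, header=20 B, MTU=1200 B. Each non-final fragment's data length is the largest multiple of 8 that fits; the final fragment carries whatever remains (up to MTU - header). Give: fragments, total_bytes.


Max data per non-final fragment = floor((MTU - header)/8)*8 = floor((1200 - 20)/8)*8 = floor(1180/8)*8 = 1176 B
Final fragment needs no 8-byte alignment: it can carry up to MTU - header = 1180 B
Non-final fragments needed = ceil((payload - 1180) / 1176) = ceil(642/1176) = ceil(0.5459) = 1
Number of fragments = 1 + 1 = 2
Fragment sizes (data): 1 * 1176 B + 646 B (last, 646 <= 1180 OK)
Total bytes sent = payload + n_frags * header = 1822 + 2*20 = 1822 + 40 = 1862 B

2, 1862


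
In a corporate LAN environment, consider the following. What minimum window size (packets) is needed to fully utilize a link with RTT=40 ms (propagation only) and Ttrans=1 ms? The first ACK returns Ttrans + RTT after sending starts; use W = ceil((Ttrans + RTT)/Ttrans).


Given: Ttrans = 1 ms, RTT = 40 ms (= 2 * Tprop, Tprop = 20 ms)
Time until first ACK returns = Ttrans + RTT = 1 + 40 = 41 ms
Need W * Ttrans >= Ttrans + RTT  ->  W >= (Ttrans + RTT) / Ttrans
(Ttrans + RTT) / Ttrans = 41 / 1 = 41
W_min = ceil(41) = 41

41


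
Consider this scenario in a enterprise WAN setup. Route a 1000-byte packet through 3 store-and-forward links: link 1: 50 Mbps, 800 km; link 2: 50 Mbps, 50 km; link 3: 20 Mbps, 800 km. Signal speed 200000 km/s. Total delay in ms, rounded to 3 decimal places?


Packet = 1000 bytes = 8000 bits. Store-and-forward: sum (t_trans + t_prop) per link.
Link 1: t_trans = 8000/(50*10^6) s = 0.1600 ms; t_prop = 800/200000 s = 4.0000 ms; subtotal = 4.1600 ms
Link 2: t_trans = 8000/(50*10^6) s = 0.1600 ms; t_prop = 50/200000 s = 0.2500 ms; subtotal = 0.4100 ms
Link 3: t_trans = 8000/(20*10^6) s = 0.4000 ms; t_prop = 800/200000 s = 4.0000 ms; subtotal = 4.4000 ms
End-to-end = 4.1600 + 0.4100 + 4.4000 = 8.9700 ms -> 8.970 ms (3 dp)

8.970


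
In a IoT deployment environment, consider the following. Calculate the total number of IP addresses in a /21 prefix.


Given: CIDR prefix /21
Host bits = 32 - 21 = 11
Total addresses = 2^11 = 2048

2048


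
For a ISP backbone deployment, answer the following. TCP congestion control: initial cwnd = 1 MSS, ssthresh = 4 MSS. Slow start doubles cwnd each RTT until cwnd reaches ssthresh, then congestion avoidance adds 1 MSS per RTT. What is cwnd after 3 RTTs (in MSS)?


RTT 0: cwnd = 1 MSS (initial)
RTT 1: cwnd = 2 MSS (slow start, doubled)
RTT 2: cwnd = 4 MSS (slow start, doubled)
RTT 3: cwnd = 5 MSS (congestion avoidance, +1)

5


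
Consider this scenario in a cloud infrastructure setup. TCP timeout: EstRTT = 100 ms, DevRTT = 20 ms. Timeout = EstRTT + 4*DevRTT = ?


Given: EstRTT = 100 ms, DevRTT = 20 ms
Timeout = EstRTT + 4 * DevRTT
4 * DevRTT = 4 * 20 = 80
Timeout = 100 + 80 = 180 ms

180


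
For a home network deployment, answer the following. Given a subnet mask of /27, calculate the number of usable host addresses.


Given: subnet mask /27
Host bits = 32 - 27 = 5
Total addresses = 2^5 = 32
Usable hosts = 32 - 2 (network + broadcast) = 30

30


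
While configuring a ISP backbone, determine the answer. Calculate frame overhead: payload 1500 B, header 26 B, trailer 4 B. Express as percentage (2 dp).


Given: payload = 1500 B, header = 26 B, trailer = 4 B
Overhead bytes = header + trailer = 26 + 4 = 30
Total frame = payload + overhead = 1500 + 30 = 1530
Overhead % = 30 / 1530 * 100 = 1.9608% -> 1.96% (2 dp)

1.96


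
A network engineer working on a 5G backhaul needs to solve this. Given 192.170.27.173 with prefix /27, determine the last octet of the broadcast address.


Given: IP = 192.170.27.173, prefix = /27
Host bits = 32 - 27 = 5
Network last octet = 173 AND mask = 160
Host part size = 2^5 - 1 = 31
Broadcast last octet = 160 OR 31 = 191

191


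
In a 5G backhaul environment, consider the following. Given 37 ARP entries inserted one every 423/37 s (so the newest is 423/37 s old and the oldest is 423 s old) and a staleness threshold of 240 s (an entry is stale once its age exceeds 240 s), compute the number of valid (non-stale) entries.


Ages are k * 423/37 s for k = 1..37 (spacing = 11.4324 s).
Entry k is valid iff k * 423/37 <= 240 iff k <= 37 * 240 / 423 = 20.9929
n_valid = floor(20.9929) = 20
(n_stale = 37 - 20 = 17)

20


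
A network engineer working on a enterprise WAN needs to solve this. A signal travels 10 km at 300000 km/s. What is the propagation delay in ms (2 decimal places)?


Given: distance = 10 km, speed = 300000 km/s
Delay = distance / speed = 10 / 300000 seconds
Delay in ms = 10 * 1000 / 300000
Delay = 0.0333 ms
Rounded to 2 dp = 0.03 ms

0.03


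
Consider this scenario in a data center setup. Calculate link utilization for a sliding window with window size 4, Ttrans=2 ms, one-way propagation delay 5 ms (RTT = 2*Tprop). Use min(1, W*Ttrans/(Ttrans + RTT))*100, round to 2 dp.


Given: W = 4, Ttrans = 2 ms, RTT = 10 ms (= 2 * Tprop, Tprop = 5 ms)
Cycle time = Ttrans + RTT = 2 + 10 = 12 ms (first packet sent until its ACK returns)
W * Ttrans = 4 * 2 = 8 ms of sending per cycle
W * Ttrans / (Ttrans + RTT) = 8 / 12 = 0.666667
U = min(1, 0.666667) = 0.666667
U% = 66.67%

66.67


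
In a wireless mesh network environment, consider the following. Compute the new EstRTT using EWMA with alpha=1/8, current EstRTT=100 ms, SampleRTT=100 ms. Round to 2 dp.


Given: EstRTT = 100 ms, SampleRTT = 100 ms, alpha = 1/8
New EstRTT = (1 - alpha) * EstRTT + alpha * SampleRTT
(7/8) * 100 = 87.5
(1/8) * 100 = 12.5
New EstRTT = 87.5 + 12.5 = 100 ms -> 100.00 ms (2 dp)

100.00


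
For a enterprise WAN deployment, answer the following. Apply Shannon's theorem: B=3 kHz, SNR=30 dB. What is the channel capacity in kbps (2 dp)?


Given: B = 3 kHz, SNR = 30 dB
SNR linear = 10^(30/10) = 1000
1 + SNR = 1001
log2(1001) = 9.9672262588
C = 3 * 1000 * 9.9672262588 = 29901.6788 bps
C = 29.901679 kbps -> 29.90 kbps (2 dp)

29.90


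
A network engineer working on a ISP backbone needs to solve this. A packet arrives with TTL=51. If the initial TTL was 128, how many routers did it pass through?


Given: initial TTL = 128, received TTL = 51
Hops = initial TTL - received TTL
Hops = 128 - 51 = 77

77


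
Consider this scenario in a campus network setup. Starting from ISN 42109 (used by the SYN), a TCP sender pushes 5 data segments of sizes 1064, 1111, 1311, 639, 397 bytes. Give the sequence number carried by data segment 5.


The SYN occupies sequence number ISN = 42109, so the first data byte is ISN + 1 = 42110.
SEQ of data segment i = (ISN + 1) + sum of payload sizes of segments 1..i-1.
Segment 1: SEQ = 42110, payload = 1064 bytes
Segment 2: SEQ = 43174, payload = 1111 bytes
Segment 3: SEQ = 44285, payload = 1311 bytes
Segment 4: SEQ = 45596, payload = 639 bytes
Segment 5: SEQ = 46235, payload = 397 bytes
SEQ of segment 5 = 42110 + 1064 + 1111 + 1311 + 639 = 46235

46235


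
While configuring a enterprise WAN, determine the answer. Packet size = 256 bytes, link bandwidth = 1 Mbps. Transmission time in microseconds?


Given: packet = 256 bytes, bandwidth = 1 Mbps
Packet in bits = 256 * 8 = 2048 bits
Bandwidth = 1 * 10^6 = 1000000 bps
Time = 2048 / 1000000 seconds
Time in us = 2048 * 10^6 / 1000000 = 2048

2048


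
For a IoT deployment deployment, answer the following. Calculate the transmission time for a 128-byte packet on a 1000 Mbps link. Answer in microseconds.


Given: packet = 128 bytes, bandwidth = 1000 Mbps
Packet in bits = 128 * 8 = 1024 bits
Bandwidth = 1000 * 10^6 = 1000000000 bps
Time = 1024 / 1000000000 seconds
Time in us = 1024 * 10^6 / 1000000000 = 1.024

1.024


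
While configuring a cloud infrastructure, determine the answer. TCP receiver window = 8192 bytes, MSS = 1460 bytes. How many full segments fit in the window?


Given: RWND = 8192 bytes, MSS = 1460 bytes
Full segments = floor(RWND / MSS)
Full segments = floor(8192 / 1460)
Full segments = floor(5.611) = 5

5


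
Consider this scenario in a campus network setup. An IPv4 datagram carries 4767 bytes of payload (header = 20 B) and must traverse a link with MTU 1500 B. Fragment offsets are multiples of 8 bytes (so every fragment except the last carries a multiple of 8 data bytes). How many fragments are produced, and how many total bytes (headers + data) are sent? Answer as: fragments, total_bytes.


Max data per non-final fragment = floor((MTU - header)/8)*8 = floor((1500 - 20)/8)*8 = floor(1480/8)*8 = 1480 B
Final fragment needs no 8-byte alignment: it can carry up to MTU - header = 1480 B
Non-final fragments needed = ceil((payload - 1480) / 1480) = ceil(3287/1480) = ceil(2.2209) = 3
Number of fragments = 3 + 1 = 4
Fragment sizes (data): 3 * 1480 B + 327 B (last, 327 <= 1480 OK)
Total bytes sent = payload + n_frags * header = 4767 + 4*20 = 4767 + 80 = 4847 B

4, 4847


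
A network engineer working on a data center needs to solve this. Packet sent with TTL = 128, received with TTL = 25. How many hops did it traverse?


Given: initial TTL = 128, received TTL = 25
Hops = initial TTL - received TTL
Hops = 128 - 25 = 103

103


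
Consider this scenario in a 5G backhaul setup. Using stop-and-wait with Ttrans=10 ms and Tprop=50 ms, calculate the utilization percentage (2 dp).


Given: Ttrans = 10 ms, Tprop = 50 ms
RTT = 2 * Tprop = 2 * 50 = 100 ms
U = Ttrans / (Ttrans + RTT)
U = 10 / (10 + 100)
U = 10 / 110 = 0.090909
U% = 9.09%

9.09


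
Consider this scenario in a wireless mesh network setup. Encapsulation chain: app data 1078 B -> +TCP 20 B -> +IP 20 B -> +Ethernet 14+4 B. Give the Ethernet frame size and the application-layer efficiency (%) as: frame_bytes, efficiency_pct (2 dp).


TCP segment = 1078 + 20 = 1098 B
IP packet = 1098 + 20 = 1118 B
Ethernet frame = 1118 + 14 + 4 = 1136 B
Efficiency = app / frame = 1078 / 1136 = 0.948944 = 94.8944% -> 94.89% (2 dp)

1136, 94.89


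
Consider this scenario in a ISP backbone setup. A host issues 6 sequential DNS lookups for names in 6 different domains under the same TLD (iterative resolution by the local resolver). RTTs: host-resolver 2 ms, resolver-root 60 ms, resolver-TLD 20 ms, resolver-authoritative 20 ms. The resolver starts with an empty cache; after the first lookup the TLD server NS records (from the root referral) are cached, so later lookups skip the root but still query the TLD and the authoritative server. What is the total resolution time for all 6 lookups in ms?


Lookup 1 (cold cache): local + root + TLD + auth = 2 + 60 + 20 + 20 = 102 ms
Lookups 2..6 (TLD NS cached -> skip root; new domain -> still ask TLD and auth): local + TLD + auth = 2 + 20 + 20 = 42 ms each
Remaining 5 lookups: 5 * 42 = 210 ms
Total = 102 + 210 = 312 ms

312


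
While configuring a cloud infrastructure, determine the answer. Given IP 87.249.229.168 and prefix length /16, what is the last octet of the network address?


Given: IP = 87.249.229.168, prefix = /16
Subnet mask = 255.255.0.0
Last octet of IP: 168
Last octet of mask: 0
Network last octet = 168 AND 0 = 0

0


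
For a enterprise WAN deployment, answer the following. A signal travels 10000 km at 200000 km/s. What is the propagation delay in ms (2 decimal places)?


Given: distance = 10000 km, speed = 200000 km/s
Delay = distance / speed = 10000 / 200000 seconds
Delay in ms = 10000 * 1000 / 200000
Delay = 50.0000 ms
Rounded to 2 dp = 50.00 ms

50.00


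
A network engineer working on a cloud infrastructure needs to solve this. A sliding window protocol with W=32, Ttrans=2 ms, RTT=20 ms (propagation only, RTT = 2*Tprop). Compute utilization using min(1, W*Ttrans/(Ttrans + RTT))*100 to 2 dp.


Given: W = 32, Ttrans = 2 ms, RTT = 20 ms (= 2 * Tprop, Tprop = 10 ms)
Cycle time = Ttrans + RTT = 2 + 20 = 22 ms (first packet sent until its ACK returns)
W * Ttrans = 32 * 2 = 64 ms of sending per cycle
W * Ttrans / (Ttrans + RTT) = 64 / 22 = 2.909091
U = min(1, 2.909091) = 1.000000
U% = 100.00%

100.00


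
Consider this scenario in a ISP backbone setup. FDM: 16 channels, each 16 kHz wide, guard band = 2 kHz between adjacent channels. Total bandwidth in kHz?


Given: 16 channels, 16 kHz each, guard = 2 kHz
Channel bandwidth = 16 * 16 = 256 kHz
Guard bands = 15 gaps * 2 kHz = 30 kHz
Total = 256 + 30 = 286 kHz

286


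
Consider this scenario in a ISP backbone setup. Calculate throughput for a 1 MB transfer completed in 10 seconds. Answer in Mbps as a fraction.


Given: file = 1 MB, time = 10 s
File in Mb = 1 * 8 = 8 Mb
Throughput = 8 / 10 Mbps
Throughput = 4/5 Mbps

4/5


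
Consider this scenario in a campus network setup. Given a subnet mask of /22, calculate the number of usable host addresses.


Given: subnet mask /22
Host bits = 32 - 22 = 10
Total addresses = 2^10 = 1024
Usable hosts = 1024 - 2 (network + broadcast) = 1022

1022


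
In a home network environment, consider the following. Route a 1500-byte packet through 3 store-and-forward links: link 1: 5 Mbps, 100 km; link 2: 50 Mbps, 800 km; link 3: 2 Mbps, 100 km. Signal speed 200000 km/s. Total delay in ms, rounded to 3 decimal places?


Packet = 1500 bytes = 12000 bits. Store-and-forward: sum (t_trans + t_prop) per link.
Link 1: t_trans = 12000/(5*10^6) s = 2.4000 ms; t_prop = 100/200000 s = 0.5000 ms; subtotal = 2.9000 ms
Link 2: t_trans = 12000/(50*10^6) s = 0.2400 ms; t_prop = 800/200000 s = 4.0000 ms; subtotal = 4.2400 ms
Link 3: t_trans = 12000/(2*10^6) s = 6.0000 ms; t_prop = 100/200000 s = 0.5000 ms; subtotal = 6.5000 ms
End-to-end = 2.9000 + 4.2400 + 6.5000 = 13.6400 ms -> 13.640 ms (3 dp)

13.640


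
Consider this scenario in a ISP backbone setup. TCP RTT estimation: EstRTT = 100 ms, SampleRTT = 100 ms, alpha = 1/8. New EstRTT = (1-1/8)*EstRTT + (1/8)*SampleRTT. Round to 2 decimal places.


Given: EstRTT = 100 ms, SampleRTT = 100 ms, alpha = 1/8
New EstRTT = (1 - alpha) * EstRTT + alpha * SampleRTT
(7/8) * 100 = 87.5
(1/8) * 100 = 12.5
New EstRTT = 87.5 + 12.5 = 100 ms -> 100.00 ms (2 dp)

100.00


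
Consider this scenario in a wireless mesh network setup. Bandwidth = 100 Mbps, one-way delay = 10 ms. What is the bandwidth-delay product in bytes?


Given: bandwidth = 100 Mbps, delay = 10 ms
BDP in bits = 100 * 10^6 * 10 / 1000
BDP in bits = 1000000
BDP in bytes = 1000000 / 8 = 125000

125000


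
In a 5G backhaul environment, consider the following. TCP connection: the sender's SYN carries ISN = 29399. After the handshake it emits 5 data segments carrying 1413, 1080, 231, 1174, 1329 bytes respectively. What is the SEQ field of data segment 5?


The SYN occupies sequence number ISN = 29399, so the first data byte is ISN + 1 = 29400.
SEQ of data segment i = (ISN + 1) + sum of payload sizes of segments 1..i-1.
Segment 1: SEQ = 29400, payload = 1413 bytes
Segment 2: SEQ = 30813, payload = 1080 bytes
Segment 3: SEQ = 31893, payload = 231 bytes
Segment 4: SEQ = 32124, payload = 1174 bytes
Segment 5: SEQ = 33298, payload = 1329 bytes
SEQ of segment 5 = 29400 + 1413 + 1080 + 231 + 1174 = 33298

33298


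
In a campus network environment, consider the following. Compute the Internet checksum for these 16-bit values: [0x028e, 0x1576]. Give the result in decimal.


Given words: [0x028e, 0x1576]
Step 1: Sum all words
Raw sum = 654 + 5494 = 6148
One's complement = ~6148 & 0xFFFF = 59387

59387


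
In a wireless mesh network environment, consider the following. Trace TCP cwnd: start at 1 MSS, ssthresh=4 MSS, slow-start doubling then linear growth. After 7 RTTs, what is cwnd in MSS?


RTT 0: cwnd = 1 MSS (initial)
RTT 1: cwnd = 2 MSS (slow start, doubled)
RTT 2: cwnd = 4 MSS (slow start, doubled)
RTT 3: cwnd = 5 MSS (congestion avoidance, +1)
RTT 4: cwnd = 6 MSS (congestion avoidance, +1)
RTT 5: cwnd = 7 MSS (congestion avoidance, +1)
RTT 6: cwnd = 8 MSS (congestion avoidance, +1)
RTT 7: cwnd = 9 MSS (congestion avoidance, +1)

9


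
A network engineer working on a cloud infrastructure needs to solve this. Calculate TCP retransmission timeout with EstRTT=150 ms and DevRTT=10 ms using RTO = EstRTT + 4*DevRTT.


Given: EstRTT = 150 ms, DevRTT = 10 ms
Timeout = EstRTT + 4 * DevRTT
4 * DevRTT = 4 * 10 = 40
Timeout = 150 + 40 = 190 ms

190


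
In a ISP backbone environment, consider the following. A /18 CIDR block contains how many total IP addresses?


Given: CIDR prefix /18
Host bits = 32 - 18 = 14
Total addresses = 2^14 = 16384

16384


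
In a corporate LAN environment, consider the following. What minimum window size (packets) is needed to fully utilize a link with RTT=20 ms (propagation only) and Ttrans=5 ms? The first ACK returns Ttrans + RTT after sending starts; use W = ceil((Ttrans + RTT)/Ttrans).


Given: Ttrans = 5 ms, RTT = 20 ms (= 2 * Tprop, Tprop = 10 ms)
Time until first ACK returns = Ttrans + RTT = 5 + 20 = 25 ms
Need W * Ttrans >= Ttrans + RTT  ->  W >= (Ttrans + RTT) / Ttrans
(Ttrans + RTT) / Ttrans = 25 / 5 = 5
W_min = ceil(5) = 5

5


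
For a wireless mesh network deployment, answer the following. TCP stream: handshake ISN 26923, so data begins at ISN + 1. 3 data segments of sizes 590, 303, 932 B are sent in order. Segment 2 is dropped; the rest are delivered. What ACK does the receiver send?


SYN uses sequence number 26923; first data byte = ISN + 1 = 26924.
Segment 1: SEQ = 26924, len = 590 B, covers [26924, 27513]
Segment 2: SEQ = 27514, len = 303 B, covers [27514, 27816] [LOST]
Segment 3: SEQ = 27817, len = 932 B, covers [27817, 28748]
In-order data received: bytes [26924, 27513] (segments 1..1).
Segment 2 missing -> gap begins at byte 27514; later segments buffered out of order.
Cumulative ACK = next expected in-order byte = 26924 + 590 = 27514

27514


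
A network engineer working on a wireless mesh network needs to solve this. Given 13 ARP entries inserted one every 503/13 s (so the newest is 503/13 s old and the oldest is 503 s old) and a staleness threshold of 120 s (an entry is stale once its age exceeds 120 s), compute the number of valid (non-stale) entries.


Ages are k * 503/13 s for k = 1..13 (spacing = 38.6923 s).
Entry k is valid iff k * 503/13 <= 120 iff k <= 13 * 120 / 503 = 3.1014
n_valid = floor(3.1014) = 3
(n_stale = 13 - 3 = 10)

3


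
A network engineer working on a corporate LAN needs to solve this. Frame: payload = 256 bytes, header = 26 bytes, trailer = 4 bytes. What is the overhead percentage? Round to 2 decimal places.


Given: payload = 256 B, header = 26 B, trailer = 4 B
Overhead bytes = header + trailer = 26 + 4 = 30
Total frame = payload + overhead = 256 + 30 = 286
Overhead % = 30 / 286 * 100 = 10.4895% -> 10.49% (2 dp)

10.49


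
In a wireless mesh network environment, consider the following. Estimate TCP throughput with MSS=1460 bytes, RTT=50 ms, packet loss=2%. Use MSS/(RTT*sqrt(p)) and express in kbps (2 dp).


Given: MSS = 1460 bytes, RTT = 50 ms, loss = 2%
RTT in seconds = 50 / 1000 = 0.05
Loss rate = 2% = 0.02
sqrt(loss) = sqrt(0.02) = 0.141421356237
Throughput (bytes/s) = 1460 / (0.05 * 0.141421356237) = 206475.1801
Throughput (kbps) = 206475.1801 * 8 / 1000 = 1651.801441 -> 1651.80 kbps (2 dp)

1651.80


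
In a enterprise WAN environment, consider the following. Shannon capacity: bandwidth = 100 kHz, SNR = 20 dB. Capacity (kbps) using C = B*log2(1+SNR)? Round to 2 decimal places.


Given: B = 100 kHz, SNR = 20 dB
SNR linear = 10^(20/10) = 100
1 + SNR = 101
log2(101) = 6.6582114828
C = 100 * 1000 * 6.6582114828 = 665821.1483 bps
C = 665.821148 kbps -> 665.82 kbps (2 dp)

665.82


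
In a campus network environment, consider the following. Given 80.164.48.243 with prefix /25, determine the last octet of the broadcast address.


Given: IP = 80.164.48.243, prefix = /25
Host bits = 32 - 25 = 7
Network last octet = 243 AND mask = 128
Host part size = 2^7 - 1 = 127
Broadcast last octet = 128 OR 127 = 255

255


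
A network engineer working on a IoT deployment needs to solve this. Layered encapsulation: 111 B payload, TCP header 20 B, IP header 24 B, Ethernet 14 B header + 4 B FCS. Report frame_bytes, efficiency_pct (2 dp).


TCP segment = 111 + 20 = 131 B
IP packet = 131 + 24 = 155 B
Ethernet frame = 155 + 14 + 4 = 173 B
Efficiency = app / frame = 111 / 173 = 0.641618 = 64.1618% -> 64.16% (2 dp)

173, 64.16


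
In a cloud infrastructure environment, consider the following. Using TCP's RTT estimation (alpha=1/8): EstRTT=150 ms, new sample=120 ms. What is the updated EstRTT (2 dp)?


Given: EstRTT = 150 ms, SampleRTT = 120 ms, alpha = 1/8
New EstRTT = (1 - alpha) * EstRTT + alpha * SampleRTT
(7/8) * 150 = 131.25
(1/8) * 120 = 15
New EstRTT = 131.25 + 15 = 146.25 ms -> 146.25 ms (2 dp)

146.25


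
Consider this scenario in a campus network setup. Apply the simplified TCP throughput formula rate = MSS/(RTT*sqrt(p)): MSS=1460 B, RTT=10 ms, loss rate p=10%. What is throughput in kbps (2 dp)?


Given: MSS = 1460 bytes, RTT = 10 ms, loss = 10%
RTT in seconds = 10 / 1000 = 0.01
Loss rate = 10% = 0.1
sqrt(loss) = sqrt(0.1) = 0.316227766017
Throughput (bytes/s) = 1460 / (0.01 * 0.316227766017) = 461692.5384
Throughput (kbps) = 461692.5384 * 8 / 1000 = 3693.540307 -> 3693.54 kbps (2 dp)

3693.54


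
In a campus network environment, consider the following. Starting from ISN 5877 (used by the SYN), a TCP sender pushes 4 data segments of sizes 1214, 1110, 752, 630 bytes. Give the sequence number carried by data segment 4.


The SYN occupies sequence number ISN = 5877, so the first data byte is ISN + 1 = 5878.
SEQ of data segment i = (ISN + 1) + sum of payload sizes of segments 1..i-1.
Segment 1: SEQ = 5878, payload = 1214 bytes
Segment 2: SEQ = 7092, payload = 1110 bytes
Segment 3: SEQ = 8202, payload = 752 bytes
Segment 4: SEQ = 8954, payload = 630 bytes
SEQ of segment 4 = 5878 + 1214 + 1110 + 752 = 8954

8954


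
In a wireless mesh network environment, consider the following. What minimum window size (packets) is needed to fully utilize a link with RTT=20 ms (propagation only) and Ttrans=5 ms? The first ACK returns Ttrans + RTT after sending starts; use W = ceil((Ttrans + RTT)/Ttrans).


Given: Ttrans = 5 ms, RTT = 20 ms (= 2 * Tprop, Tprop = 10 ms)
Time until first ACK returns = Ttrans + RTT = 5 + 20 = 25 ms
Need W * Ttrans >= Ttrans + RTT  ->  W >= (Ttrans + RTT) / Ttrans
(Ttrans + RTT) / Ttrans = 25 / 5 = 5
W_min = ceil(5) = 5

5
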